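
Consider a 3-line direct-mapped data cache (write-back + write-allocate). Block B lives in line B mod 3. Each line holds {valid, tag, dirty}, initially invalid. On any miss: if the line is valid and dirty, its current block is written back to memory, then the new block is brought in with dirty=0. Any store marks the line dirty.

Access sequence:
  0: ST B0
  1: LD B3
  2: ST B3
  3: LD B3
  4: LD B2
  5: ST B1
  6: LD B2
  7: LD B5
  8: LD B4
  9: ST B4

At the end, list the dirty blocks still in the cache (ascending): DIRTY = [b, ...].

0: W B0 → L0 miss [D]
1: R B3 → L0 miss wb→B0 [-]
2: W B3 → L0 hit [D]
3: R B3 → L0 hit [D]
4: R B2 → L2 miss [-]
5: W B1 → L1 miss [D]
6: R B2 → L2 hit [-]
7: R B5 → L2 miss [-]
8: R B4 → L1 miss wb→B1 [-]
9: W B4 → L1 hit [D]

DIRTY = [3, 4]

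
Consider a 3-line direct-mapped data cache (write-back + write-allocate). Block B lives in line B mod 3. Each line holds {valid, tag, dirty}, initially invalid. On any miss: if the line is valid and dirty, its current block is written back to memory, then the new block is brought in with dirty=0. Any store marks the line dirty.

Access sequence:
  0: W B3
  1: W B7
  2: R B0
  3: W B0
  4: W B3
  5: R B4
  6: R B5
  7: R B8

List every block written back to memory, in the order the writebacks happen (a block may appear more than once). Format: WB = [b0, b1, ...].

  0 | W B3 → L0 miss [D]
  1 | W B7 → L1 miss [D]
  2 | R B0 → L0 miss wb→B3 [-]
  3 | W B0 → L0 hit [D]
  4 | W B3 → L0 miss wb→B0 [D]
  5 | R B4 → L1 miss wb→B7 [-]
  6 | R B5 → L2 miss [-]
  7 | R B8 → L2 miss [-]

WB = [3, 0, 7]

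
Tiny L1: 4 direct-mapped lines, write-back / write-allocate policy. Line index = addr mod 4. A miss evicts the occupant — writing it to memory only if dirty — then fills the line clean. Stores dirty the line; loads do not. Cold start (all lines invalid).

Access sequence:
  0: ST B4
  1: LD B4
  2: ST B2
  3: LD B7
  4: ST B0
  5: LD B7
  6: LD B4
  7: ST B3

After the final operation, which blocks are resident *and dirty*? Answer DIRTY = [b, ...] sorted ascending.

DIRTY = [2, 3]

0: W B4 -> L0 miss  d=D]
1: R B4 -> L0 hit  d=D]
2: W B2 -> L2 miss  d=D]
3: R B7 -> L3 miss  d=-]
4: W B0 -> L0 miss wb->B4  d=D]
5: R B7 -> L3 hit  d=-]
6: R B4 -> L0 miss wb->B0  d=-]
7: W B3 -> L3 miss  d=D]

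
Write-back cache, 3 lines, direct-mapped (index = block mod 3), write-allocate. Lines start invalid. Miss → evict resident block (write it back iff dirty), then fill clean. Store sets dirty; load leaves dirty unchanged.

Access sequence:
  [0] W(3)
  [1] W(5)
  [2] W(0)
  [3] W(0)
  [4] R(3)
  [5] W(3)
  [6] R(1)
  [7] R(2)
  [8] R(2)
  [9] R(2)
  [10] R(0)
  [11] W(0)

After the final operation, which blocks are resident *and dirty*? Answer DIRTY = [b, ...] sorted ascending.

0: W B3 -> L0 miss  d=D]
1: W B5 -> L2 miss  d=D]
2: W B0 -> L0 miss wb->B3  d=D]
3: W B0 -> L0 hit  d=D]
4: R B3 -> L0 miss wb->B0  d=-]
5: W B3 -> L0 hit  d=D]
6: R B1 -> L1 miss  d=-]
7: R B2 -> L2 miss wb->B5  d=-]
8: R B2 -> L2 hit  d=-]
9: R B2 -> L2 hit  d=-]
10: R B0 -> L0 miss wb->B3  d=-]
11: W B0 -> L0 hit  d=D]

DIRTY = [0]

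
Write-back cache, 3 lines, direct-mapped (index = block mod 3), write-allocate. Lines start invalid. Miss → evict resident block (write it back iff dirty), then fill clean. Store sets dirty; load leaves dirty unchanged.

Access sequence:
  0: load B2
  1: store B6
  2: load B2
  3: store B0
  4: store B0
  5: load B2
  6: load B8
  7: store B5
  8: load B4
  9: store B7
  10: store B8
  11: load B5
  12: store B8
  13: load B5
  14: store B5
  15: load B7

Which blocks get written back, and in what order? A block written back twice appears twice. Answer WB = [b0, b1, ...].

WB = [6, 5, 8, 8]

0: R B2 -> L2 miss  d=-]
1: W B6 -> L0 miss  d=D]
2: R B2 -> L2 hit  d=-]
3: W B0 -> L0 miss wb->B6  d=D]
4: W B0 -> L0 hit  d=D]
5: R B2 -> L2 hit  d=-]
6: R B8 -> L2 miss  d=-]
7: W B5 -> L2 miss  d=D]
8: R B4 -> L1 miss  d=-]
9: W B7 -> L1 miss  d=D]
10: W B8 -> L2 miss wb->B5  d=D]
11: R B5 -> L2 miss wb->B8  d=-]
12: W B8 -> L2 miss  d=D]
13: R B5 -> L2 miss wb->B8  d=-]
14: W B5 -> L2 hit  d=D]
15: R B7 -> L1 hit  d=D]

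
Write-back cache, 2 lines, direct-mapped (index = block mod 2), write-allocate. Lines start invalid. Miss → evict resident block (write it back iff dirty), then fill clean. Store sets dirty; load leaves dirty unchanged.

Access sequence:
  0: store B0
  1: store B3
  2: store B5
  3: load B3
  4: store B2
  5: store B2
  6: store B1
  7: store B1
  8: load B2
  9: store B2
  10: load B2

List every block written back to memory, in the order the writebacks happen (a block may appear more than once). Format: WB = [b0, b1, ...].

  0 | W B0 → L0 miss [D]
  1 | W B3 → L1 miss [D]
  2 | W B5 → L1 miss wb→B3 [D]
  3 | R B3 → L1 miss wb→B5 [-]
  4 | W B2 → L0 miss wb→B0 [D]
  5 | W B2 → L0 hit [D]
  6 | W B1 → L1 miss [D]
  7 | W B1 → L1 hit [D]
  8 | R B2 → L0 hit [D]
  9 | W B2 → L0 hit [D]
  10 | R B2 → L0 hit [D]

WB = [3, 5, 0]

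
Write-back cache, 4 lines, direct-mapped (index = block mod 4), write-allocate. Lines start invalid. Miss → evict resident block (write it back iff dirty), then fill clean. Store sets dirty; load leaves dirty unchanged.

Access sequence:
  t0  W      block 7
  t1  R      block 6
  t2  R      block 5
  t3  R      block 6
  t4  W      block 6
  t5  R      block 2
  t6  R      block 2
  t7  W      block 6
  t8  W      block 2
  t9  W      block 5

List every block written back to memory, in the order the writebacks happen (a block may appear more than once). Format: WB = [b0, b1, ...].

0: W B7 -> L3 miss  d=D]
1: R B6 -> L2 miss  d=-]
2: R B5 -> L1 miss  d=-]
3: R B6 -> L2 hit  d=-]
4: W B6 -> L2 hit  d=D]
5: R B2 -> L2 miss wb->B6  d=-]
6: R B2 -> L2 hit  d=-]
7: W B6 -> L2 miss  d=D]
8: W B2 -> L2 miss wb->B6  d=D]
9: W B5 -> L1 hit  d=D]

WB = [6, 6]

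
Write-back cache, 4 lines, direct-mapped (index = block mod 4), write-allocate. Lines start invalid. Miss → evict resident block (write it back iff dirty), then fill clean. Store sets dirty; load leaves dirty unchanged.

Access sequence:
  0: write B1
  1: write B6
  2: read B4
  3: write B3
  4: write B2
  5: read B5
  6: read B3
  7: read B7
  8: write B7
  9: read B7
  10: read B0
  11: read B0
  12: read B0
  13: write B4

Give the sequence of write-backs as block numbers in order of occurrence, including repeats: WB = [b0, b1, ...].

0: W B1 → L1 miss [D]
1: W B6 → L2 miss [D]
2: R B4 → L0 miss [-]
3: W B3 → L3 miss [D]
4: W B2 → L2 miss wb→B6 [D]
5: R B5 → L1 miss wb→B1 [-]
6: R B3 → L3 hit [D]
7: R B7 → L3 miss wb→B3 [-]
8: W B7 → L3 hit [D]
9: R B7 → L3 hit [D]
10: R B0 → L0 miss [-]
11: R B0 → L0 hit [-]
12: R B0 → L0 hit [-]
13: W B4 → L0 miss [D]

WB = [6, 1, 3]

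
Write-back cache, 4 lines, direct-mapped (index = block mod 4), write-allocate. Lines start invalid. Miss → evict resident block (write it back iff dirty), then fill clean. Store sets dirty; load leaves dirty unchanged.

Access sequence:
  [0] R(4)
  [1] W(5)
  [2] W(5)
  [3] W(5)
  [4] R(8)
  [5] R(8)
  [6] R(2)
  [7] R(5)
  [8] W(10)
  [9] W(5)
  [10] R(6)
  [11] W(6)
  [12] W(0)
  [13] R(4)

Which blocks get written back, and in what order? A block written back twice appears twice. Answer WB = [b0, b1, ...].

WB = [10, 0]

0: R B4 -> L0 miss  d=-]
1: W B5 -> L1 miss  d=D]
2: W B5 -> L1 hit  d=D]
3: W B5 -> L1 hit  d=D]
4: R B8 -> L0 miss  d=-]
5: R B8 -> L0 hit  d=-]
6: R B2 -> L2 miss  d=-]
7: R B5 -> L1 hit  d=D]
8: W B10 -> L2 miss  d=D]
9: W B5 -> L1 hit  d=D]
10: R B6 -> L2 miss wb->B10  d=-]
11: W B6 -> L2 hit  d=D]
12: W B0 -> L0 miss  d=D]
13: R B4 -> L0 miss wb->B0  d=-]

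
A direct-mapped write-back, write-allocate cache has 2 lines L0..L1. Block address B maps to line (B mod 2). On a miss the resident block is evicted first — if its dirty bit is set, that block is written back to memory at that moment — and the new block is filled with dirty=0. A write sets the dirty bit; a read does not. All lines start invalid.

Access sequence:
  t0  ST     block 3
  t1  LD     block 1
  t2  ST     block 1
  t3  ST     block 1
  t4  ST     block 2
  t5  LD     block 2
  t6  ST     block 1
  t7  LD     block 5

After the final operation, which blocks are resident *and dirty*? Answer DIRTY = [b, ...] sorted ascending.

0: W B3 → L1 miss [D]
1: R B1 → L1 miss wb→B3 [-]
2: W B1 → L1 hit [D]
3: W B1 → L1 hit [D]
4: W B2 → L0 miss [D]
5: R B2 → L0 hit [D]
6: W B1 → L1 hit [D]
7: R B5 → L1 miss wb→B1 [-]

DIRTY = [2]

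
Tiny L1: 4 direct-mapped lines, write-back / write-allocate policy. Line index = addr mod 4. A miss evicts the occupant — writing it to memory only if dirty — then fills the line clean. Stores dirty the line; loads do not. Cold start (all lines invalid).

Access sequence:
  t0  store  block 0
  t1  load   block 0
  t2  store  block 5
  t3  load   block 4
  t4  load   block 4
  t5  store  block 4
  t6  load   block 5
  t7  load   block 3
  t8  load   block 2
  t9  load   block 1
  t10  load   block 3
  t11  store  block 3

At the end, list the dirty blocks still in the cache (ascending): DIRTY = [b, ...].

DIRTY = [3, 4]

  0 | W B0 → L0 miss [D]
  1 | R B0 → L0 hit [D]
  2 | W B5 → L1 miss [D]
  3 | R B4 → L0 miss wb→B0 [-]
  4 | R B4 → L0 hit [-]
  5 | W B4 → L0 hit [D]
  6 | R B5 → L1 hit [D]
  7 | R B3 → L3 miss [-]
  8 | R B2 → L2 miss [-]
  9 | R B1 → L1 miss wb→B5 [-]
  10 | R B3 → L3 hit [-]
  11 | W B3 → L3 hit [D]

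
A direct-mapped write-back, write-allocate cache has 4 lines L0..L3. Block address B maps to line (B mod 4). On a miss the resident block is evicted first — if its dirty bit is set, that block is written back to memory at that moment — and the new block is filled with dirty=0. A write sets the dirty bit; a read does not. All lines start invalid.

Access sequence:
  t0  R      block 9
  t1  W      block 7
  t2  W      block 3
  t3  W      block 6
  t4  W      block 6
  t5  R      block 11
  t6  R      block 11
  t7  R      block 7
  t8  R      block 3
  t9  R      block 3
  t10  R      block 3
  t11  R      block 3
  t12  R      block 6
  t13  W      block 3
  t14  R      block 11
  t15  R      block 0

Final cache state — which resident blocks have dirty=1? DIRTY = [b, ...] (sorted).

DIRTY = [6]

  0 | R B9 → L1 miss [-]
  1 | W B7 → L3 miss [D]
  2 | W B3 → L3 miss wb→B7 [D]
  3 | W B6 → L2 miss [D]
  4 | W B6 → L2 hit [D]
  5 | R B11 → L3 miss wb→B3 [-]
  6 | R B11 → L3 hit [-]
  7 | R B7 → L3 miss [-]
  8 | R B3 → L3 miss [-]
  9 | R B3 → L3 hit [-]
  10 | R B3 → L3 hit [-]
  11 | R B3 → L3 hit [-]
  12 | R B6 → L2 hit [D]
  13 | W B3 → L3 hit [D]
  14 | R B11 → L3 miss wb→B3 [-]
  15 | R B0 → L0 miss [-]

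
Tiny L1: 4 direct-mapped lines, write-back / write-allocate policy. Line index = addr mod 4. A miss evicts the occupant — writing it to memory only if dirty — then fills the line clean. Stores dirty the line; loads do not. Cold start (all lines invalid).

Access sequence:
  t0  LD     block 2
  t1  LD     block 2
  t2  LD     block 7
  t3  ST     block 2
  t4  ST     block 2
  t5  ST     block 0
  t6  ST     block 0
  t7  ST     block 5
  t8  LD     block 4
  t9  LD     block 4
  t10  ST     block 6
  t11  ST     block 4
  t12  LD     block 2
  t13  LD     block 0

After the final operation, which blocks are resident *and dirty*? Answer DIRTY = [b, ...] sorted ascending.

DIRTY = [5]

  0 | R B2 → L2 miss [-]
  1 | R B2 → L2 hit [-]
  2 | R B7 → L3 miss [-]
  3 | W B2 → L2 hit [D]
  4 | W B2 → L2 hit [D]
  5 | W B0 → L0 miss [D]
  6 | W B0 → L0 hit [D]
  7 | W B5 → L1 miss [D]
  8 | R B4 → L0 miss wb→B0 [-]
  9 | R B4 → L0 hit [-]
  10 | W B6 → L2 miss wb→B2 [D]
  11 | W B4 → L0 hit [D]
  12 | R B2 → L2 miss wb→B6 [-]
  13 | R B0 → L0 miss wb→B4 [-]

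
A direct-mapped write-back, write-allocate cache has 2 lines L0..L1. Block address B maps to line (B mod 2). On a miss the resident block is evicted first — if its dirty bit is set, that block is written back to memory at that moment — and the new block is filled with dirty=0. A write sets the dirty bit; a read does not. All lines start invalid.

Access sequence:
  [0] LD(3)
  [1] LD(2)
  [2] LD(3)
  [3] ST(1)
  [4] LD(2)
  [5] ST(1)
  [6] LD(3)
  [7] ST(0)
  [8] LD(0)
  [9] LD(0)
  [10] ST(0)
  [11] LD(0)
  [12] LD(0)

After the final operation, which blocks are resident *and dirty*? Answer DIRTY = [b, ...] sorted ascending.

DIRTY = [0]

0: R B3 → L1 miss [-]
1: R B2 → L0 miss [-]
2: R B3 → L1 hit [-]
3: W B1 → L1 miss [D]
4: R B2 → L0 hit [-]
5: W B1 → L1 hit [D]
6: R B3 → L1 miss wb→B1 [-]
7: W B0 → L0 miss [D]
8: R B0 → L0 hit [D]
9: R B0 → L0 hit [D]
10: W B0 → L0 hit [D]
11: R B0 → L0 hit [D]
12: R B0 → L0 hit [D]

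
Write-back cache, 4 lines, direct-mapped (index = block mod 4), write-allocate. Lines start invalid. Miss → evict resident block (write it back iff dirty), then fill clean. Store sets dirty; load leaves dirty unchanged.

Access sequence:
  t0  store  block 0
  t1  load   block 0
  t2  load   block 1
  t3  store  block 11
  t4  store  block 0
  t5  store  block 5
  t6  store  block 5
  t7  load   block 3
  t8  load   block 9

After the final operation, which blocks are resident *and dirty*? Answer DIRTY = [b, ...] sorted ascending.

  0 | W B0 → L0 miss [D]
  1 | R B0 → L0 hit [D]
  2 | R B1 → L1 miss [-]
  3 | W B11 → L3 miss [D]
  4 | W B0 → L0 hit [D]
  5 | W B5 → L1 miss [D]
  6 | W B5 → L1 hit [D]
  7 | R B3 → L3 miss wb→B11 [-]
  8 | R B9 → L1 miss wb→B5 [-]

DIRTY = [0]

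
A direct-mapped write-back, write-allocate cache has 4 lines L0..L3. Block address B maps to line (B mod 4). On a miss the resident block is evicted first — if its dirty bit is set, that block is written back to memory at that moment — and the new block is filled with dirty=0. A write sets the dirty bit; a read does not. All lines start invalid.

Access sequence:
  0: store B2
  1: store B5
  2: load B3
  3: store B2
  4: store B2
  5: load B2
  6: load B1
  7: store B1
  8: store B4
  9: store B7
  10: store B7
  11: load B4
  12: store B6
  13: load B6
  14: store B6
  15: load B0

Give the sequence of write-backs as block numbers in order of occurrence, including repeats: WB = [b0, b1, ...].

WB = [5, 2, 4]

0: W B2 -> L2 miss  d=D]
1: W B5 -> L1 miss  d=D]
2: R B3 -> L3 miss  d=-]
3: W B2 -> L2 hit  d=D]
4: W B2 -> L2 hit  d=D]
5: R B2 -> L2 hit  d=D]
6: R B1 -> L1 miss wb->B5  d=-]
7: W B1 -> L1 hit  d=D]
8: W B4 -> L0 miss  d=D]
9: W B7 -> L3 miss  d=D]
10: W B7 -> L3 hit  d=D]
11: R B4 -> L0 hit  d=D]
12: W B6 -> L2 miss wb->B2  d=D]
13: R B6 -> L2 hit  d=D]
14: W B6 -> L2 hit  d=D]
15: R B0 -> L0 miss wb->B4  d=-]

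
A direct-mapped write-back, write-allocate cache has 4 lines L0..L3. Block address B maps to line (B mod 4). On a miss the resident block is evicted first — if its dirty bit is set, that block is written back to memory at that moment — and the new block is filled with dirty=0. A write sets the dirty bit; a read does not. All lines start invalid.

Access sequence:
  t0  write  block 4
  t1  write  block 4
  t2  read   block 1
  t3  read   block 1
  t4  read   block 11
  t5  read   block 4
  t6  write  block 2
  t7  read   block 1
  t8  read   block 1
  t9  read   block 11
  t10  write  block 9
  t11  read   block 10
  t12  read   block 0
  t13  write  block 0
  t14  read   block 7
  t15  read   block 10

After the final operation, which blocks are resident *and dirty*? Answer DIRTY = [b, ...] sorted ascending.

DIRTY = [0, 9]

  0 | W B4 → L0 miss [D]
  1 | W B4 → L0 hit [D]
  2 | R B1 → L1 miss [-]
  3 | R B1 → L1 hit [-]
  4 | R B11 → L3 miss [-]
  5 | R B4 → L0 hit [D]
  6 | W B2 → L2 miss [D]
  7 | R B1 → L1 hit [-]
  8 | R B1 → L1 hit [-]
  9 | R B11 → L3 hit [-]
  10 | W B9 → L1 miss [D]
  11 | R B10 → L2 miss wb→B2 [-]
  12 | R B0 → L0 miss wb→B4 [-]
  13 | W B0 → L0 hit [D]
  14 | R B7 → L3 miss [-]
  15 | R B10 → L2 hit [-]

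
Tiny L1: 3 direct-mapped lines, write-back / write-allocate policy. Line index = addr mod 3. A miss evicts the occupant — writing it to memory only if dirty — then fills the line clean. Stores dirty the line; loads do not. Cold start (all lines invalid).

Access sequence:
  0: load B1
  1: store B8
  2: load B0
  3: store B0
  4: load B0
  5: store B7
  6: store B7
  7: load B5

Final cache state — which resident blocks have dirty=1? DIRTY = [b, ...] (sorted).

DIRTY = [0, 7]

  0 | R B1 → L1 miss [-]
  1 | W B8 → L2 miss [D]
  2 | R B0 → L0 miss [-]
  3 | W B0 → L0 hit [D]
  4 | R B0 → L0 hit [D]
  5 | W B7 → L1 miss [D]
  6 | W B7 → L1 hit [D]
  7 | R B5 → L2 miss wb→B8 [-]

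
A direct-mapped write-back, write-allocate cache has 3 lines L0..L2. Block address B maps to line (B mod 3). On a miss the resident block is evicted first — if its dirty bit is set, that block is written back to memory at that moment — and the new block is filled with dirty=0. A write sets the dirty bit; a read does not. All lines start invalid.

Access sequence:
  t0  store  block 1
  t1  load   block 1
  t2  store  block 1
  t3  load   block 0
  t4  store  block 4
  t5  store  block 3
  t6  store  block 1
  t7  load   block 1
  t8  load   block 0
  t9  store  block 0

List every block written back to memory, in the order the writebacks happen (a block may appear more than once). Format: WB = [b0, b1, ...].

WB = [1, 4, 3]

  0 | W B1 → L1 miss [D]
  1 | R B1 → L1 hit [D]
  2 | W B1 → L1 hit [D]
  3 | R B0 → L0 miss [-]
  4 | W B4 → L1 miss wb→B1 [D]
  5 | W B3 → L0 miss [D]
  6 | W B1 → L1 miss wb→B4 [D]
  7 | R B1 → L1 hit [D]
  8 | R B0 → L0 miss wb→B3 [-]
  9 | W B0 → L0 hit [D]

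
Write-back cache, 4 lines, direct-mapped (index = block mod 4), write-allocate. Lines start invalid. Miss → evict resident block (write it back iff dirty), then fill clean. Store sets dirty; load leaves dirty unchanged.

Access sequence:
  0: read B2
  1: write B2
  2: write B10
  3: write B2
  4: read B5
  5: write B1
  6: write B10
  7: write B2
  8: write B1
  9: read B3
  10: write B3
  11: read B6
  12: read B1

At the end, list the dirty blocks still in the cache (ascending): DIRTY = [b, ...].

0: R B2 → L2 miss [-]
1: W B2 → L2 hit [D]
2: W B10 → L2 miss wb→B2 [D]
3: W B2 → L2 miss wb→B10 [D]
4: R B5 → L1 miss [-]
5: W B1 → L1 miss [D]
6: W B10 → L2 miss wb→B2 [D]
7: W B2 → L2 miss wb→B10 [D]
8: W B1 → L1 hit [D]
9: R B3 → L3 miss [-]
10: W B3 → L3 hit [D]
11: R B6 → L2 miss wb→B2 [-]
12: R B1 → L1 hit [D]

DIRTY = [1, 3]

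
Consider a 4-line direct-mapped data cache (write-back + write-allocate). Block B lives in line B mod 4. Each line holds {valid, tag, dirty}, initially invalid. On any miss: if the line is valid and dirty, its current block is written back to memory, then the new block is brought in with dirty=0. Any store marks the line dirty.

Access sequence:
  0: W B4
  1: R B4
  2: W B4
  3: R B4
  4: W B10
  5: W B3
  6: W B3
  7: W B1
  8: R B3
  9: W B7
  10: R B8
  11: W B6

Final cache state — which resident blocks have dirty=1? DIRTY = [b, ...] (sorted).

0: W B4 → L0 miss [D]
1: R B4 → L0 hit [D]
2: W B4 → L0 hit [D]
3: R B4 → L0 hit [D]
4: W B10 → L2 miss [D]
5: W B3 → L3 miss [D]
6: W B3 → L3 hit [D]
7: W B1 → L1 miss [D]
8: R B3 → L3 hit [D]
9: W B7 → L3 miss wb→B3 [D]
10: R B8 → L0 miss wb→B4 [-]
11: W B6 → L2 miss wb→B10 [D]

DIRTY = [1, 6, 7]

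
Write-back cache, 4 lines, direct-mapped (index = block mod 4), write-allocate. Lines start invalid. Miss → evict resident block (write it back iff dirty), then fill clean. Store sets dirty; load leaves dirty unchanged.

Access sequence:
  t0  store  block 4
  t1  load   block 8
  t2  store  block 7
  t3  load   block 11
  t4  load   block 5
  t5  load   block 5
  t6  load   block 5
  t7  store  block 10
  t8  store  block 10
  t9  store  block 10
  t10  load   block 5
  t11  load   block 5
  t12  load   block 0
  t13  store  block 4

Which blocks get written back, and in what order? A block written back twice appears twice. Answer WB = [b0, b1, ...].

WB = [4, 7]

0: W B4 -> L0 miss  d=D]
1: R B8 -> L0 miss wb->B4  d=-]
2: W B7 -> L3 miss  d=D]
3: R B11 -> L3 miss wb->B7  d=-]
4: R B5 -> L1 miss  d=-]
5: R B5 -> L1 hit  d=-]
6: R B5 -> L1 hit  d=-]
7: W B10 -> L2 miss  d=D]
8: W B10 -> L2 hit  d=D]
9: W B10 -> L2 hit  d=D]
10: R B5 -> L1 hit  d=-]
11: R B5 -> L1 hit  d=-]
12: R B0 -> L0 miss  d=-]
13: W B4 -> L0 miss  d=D]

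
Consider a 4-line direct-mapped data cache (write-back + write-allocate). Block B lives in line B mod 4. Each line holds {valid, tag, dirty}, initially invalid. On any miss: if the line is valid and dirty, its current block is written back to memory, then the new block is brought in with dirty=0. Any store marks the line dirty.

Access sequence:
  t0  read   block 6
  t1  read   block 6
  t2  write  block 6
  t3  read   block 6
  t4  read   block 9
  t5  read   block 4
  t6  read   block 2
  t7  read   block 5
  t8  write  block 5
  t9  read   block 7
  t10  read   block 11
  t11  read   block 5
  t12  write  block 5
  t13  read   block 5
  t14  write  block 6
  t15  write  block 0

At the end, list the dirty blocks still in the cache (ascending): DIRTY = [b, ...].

DIRTY = [0, 5, 6]

  0 | R B6 → L2 miss [-]
  1 | R B6 → L2 hit [-]
  2 | W B6 → L2 hit [D]
  3 | R B6 → L2 hit [D]
  4 | R B9 → L1 miss [-]
  5 | R B4 → L0 miss [-]
  6 | R B2 → L2 miss wb→B6 [-]
  7 | R B5 → L1 miss [-]
  8 | W B5 → L1 hit [D]
  9 | R B7 → L3 miss [-]
  10 | R B11 → L3 miss [-]
  11 | R B5 → L1 hit [D]
  12 | W B5 → L1 hit [D]
  13 | R B5 → L1 hit [D]
  14 | W B6 → L2 miss [D]
  15 | W B0 → L0 miss [D]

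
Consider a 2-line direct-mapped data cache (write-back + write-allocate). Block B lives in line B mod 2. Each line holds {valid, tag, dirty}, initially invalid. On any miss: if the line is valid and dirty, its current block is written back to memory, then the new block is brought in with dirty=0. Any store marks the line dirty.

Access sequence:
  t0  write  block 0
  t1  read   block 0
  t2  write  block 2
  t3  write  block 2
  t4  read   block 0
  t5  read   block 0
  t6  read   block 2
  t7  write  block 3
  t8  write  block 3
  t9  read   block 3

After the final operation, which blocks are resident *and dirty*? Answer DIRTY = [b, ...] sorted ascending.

DIRTY = [3]

0: W B0 → L0 miss [D]
1: R B0 → L0 hit [D]
2: W B2 → L0 miss wb→B0 [D]
3: W B2 → L0 hit [D]
4: R B0 → L0 miss wb→B2 [-]
5: R B0 → L0 hit [-]
6: R B2 → L0 miss [-]
7: W B3 → L1 miss [D]
8: W B3 → L1 hit [D]
9: R B3 → L1 hit [D]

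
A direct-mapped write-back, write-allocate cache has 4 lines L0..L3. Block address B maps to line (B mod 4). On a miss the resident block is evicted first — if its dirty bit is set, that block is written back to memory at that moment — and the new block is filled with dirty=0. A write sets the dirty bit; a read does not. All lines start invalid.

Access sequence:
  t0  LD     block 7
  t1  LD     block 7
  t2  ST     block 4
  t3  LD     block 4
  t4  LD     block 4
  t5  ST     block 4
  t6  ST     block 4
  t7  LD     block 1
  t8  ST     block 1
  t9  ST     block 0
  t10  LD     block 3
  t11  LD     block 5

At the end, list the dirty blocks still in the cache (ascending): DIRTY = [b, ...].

0: R B7 -> L3 miss  d=-]
1: R B7 -> L3 hit  d=-]
2: W B4 -> L0 miss  d=D]
3: R B4 -> L0 hit  d=D]
4: R B4 -> L0 hit  d=D]
5: W B4 -> L0 hit  d=D]
6: W B4 -> L0 hit  d=D]
7: R B1 -> L1 miss  d=-]
8: W B1 -> L1 hit  d=D]
9: W B0 -> L0 miss wb->B4  d=D]
10: R B3 -> L3 miss  d=-]
11: R B5 -> L1 miss wb->B1  d=-]

DIRTY = [0]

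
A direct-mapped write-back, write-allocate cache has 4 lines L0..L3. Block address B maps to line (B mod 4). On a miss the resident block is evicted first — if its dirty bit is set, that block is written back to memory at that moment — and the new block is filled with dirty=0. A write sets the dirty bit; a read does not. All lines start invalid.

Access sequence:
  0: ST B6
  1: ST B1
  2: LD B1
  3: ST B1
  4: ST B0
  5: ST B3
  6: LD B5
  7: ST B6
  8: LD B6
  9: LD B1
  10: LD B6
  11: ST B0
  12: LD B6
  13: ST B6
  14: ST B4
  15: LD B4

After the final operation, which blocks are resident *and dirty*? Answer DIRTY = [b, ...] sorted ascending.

0: W B6 → L2 miss [D]
1: W B1 → L1 miss [D]
2: R B1 → L1 hit [D]
3: W B1 → L1 hit [D]
4: W B0 → L0 miss [D]
5: W B3 → L3 miss [D]
6: R B5 → L1 miss wb→B1 [-]
7: W B6 → L2 hit [D]
8: R B6 → L2 hit [D]
9: R B1 → L1 miss [-]
10: R B6 → L2 hit [D]
11: W B0 → L0 hit [D]
12: R B6 → L2 hit [D]
13: W B6 → L2 hit [D]
14: W B4 → L0 miss wb→B0 [D]
15: R B4 → L0 hit [D]

DIRTY = [3, 4, 6]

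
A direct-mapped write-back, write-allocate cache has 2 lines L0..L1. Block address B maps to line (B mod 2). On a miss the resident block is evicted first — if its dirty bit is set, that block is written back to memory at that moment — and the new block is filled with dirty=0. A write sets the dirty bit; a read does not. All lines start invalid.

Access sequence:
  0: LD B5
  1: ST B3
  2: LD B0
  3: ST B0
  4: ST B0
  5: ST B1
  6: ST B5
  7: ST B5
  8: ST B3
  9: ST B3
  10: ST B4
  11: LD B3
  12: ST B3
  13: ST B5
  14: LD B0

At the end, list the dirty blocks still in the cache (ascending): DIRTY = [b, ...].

DIRTY = [5]

0: R B5 -> L1 miss  d=-]
1: W B3 -> L1 miss  d=D]
2: R B0 -> L0 miss  d=-]
3: W B0 -> L0 hit  d=D]
4: W B0 -> L0 hit  d=D]
5: W B1 -> L1 miss wb->B3  d=D]
6: W B5 -> L1 miss wb->B1  d=D]
7: W B5 -> L1 hit  d=D]
8: W B3 -> L1 miss wb->B5  d=D]
9: W B3 -> L1 hit  d=D]
10: W B4 -> L0 miss wb->B0  d=D]
11: R B3 -> L1 hit  d=D]
12: W B3 -> L1 hit  d=D]
13: W B5 -> L1 miss wb->B3  d=D]
14: R B0 -> L0 miss wb->B4  d=-]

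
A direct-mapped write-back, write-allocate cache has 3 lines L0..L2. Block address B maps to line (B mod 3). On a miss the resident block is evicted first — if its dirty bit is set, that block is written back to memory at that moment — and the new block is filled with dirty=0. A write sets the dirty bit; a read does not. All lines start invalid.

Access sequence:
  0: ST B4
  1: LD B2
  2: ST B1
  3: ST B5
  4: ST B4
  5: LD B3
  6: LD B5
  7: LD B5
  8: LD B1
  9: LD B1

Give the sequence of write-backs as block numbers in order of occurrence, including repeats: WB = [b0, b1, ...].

0: W B4 -> L1 miss  d=D]
1: R B2 -> L2 miss  d=-]
2: W B1 -> L1 miss wb->B4  d=D]
3: W B5 -> L2 miss  d=D]
4: W B4 -> L1 miss wb->B1  d=D]
5: R B3 -> L0 miss  d=-]
6: R B5 -> L2 hit  d=D]
7: R B5 -> L2 hit  d=D]
8: R B1 -> L1 miss wb->B4  d=-]
9: R B1 -> L1 hit  d=-]

WB = [4, 1, 4]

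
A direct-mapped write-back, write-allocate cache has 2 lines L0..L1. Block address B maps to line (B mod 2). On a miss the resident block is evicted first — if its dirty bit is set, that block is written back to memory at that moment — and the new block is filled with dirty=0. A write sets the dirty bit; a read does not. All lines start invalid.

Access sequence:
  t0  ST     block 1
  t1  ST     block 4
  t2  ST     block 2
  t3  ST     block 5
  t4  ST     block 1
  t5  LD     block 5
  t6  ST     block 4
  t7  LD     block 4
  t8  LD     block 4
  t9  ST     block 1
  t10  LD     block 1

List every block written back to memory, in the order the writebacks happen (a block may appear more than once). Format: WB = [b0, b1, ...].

  0 | W B1 → L1 miss [D]
  1 | W B4 → L0 miss [D]
  2 | W B2 → L0 miss wb→B4 [D]
  3 | W B5 → L1 miss wb→B1 [D]
  4 | W B1 → L1 miss wb→B5 [D]
  5 | R B5 → L1 miss wb→B1 [-]
  6 | W B4 → L0 miss wb→B2 [D]
  7 | R B4 → L0 hit [D]
  8 | R B4 → L0 hit [D]
  9 | W B1 → L1 miss [D]
  10 | R B1 → L1 hit [D]

WB = [4, 1, 5, 1, 2]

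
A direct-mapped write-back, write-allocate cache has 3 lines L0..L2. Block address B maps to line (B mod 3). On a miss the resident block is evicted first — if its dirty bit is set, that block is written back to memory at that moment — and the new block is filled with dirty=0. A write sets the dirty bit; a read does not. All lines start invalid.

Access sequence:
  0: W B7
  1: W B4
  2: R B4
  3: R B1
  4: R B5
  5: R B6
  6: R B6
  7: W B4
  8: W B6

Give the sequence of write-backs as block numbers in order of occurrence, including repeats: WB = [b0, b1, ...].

WB = [7, 4]

  0 | W B7 → L1 miss [D]
  1 | W B4 → L1 miss wb→B7 [D]
  2 | R B4 → L1 hit [D]
  3 | R B1 → L1 miss wb→B4 [-]
  4 | R B5 → L2 miss [-]
  5 | R B6 → L0 miss [-]
  6 | R B6 → L0 hit [-]
  7 | W B4 → L1 miss [D]
  8 | W B6 → L0 hit [D]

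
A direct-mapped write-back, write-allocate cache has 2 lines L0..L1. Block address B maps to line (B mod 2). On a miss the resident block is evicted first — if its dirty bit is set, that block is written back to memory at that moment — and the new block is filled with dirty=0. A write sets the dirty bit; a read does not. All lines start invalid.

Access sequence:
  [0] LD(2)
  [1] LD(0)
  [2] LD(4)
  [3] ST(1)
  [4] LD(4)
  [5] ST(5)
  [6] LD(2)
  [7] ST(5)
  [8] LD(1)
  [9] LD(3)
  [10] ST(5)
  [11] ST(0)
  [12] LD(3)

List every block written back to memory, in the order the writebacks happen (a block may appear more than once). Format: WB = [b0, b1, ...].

  0 | R B2 → L0 miss [-]
  1 | R B0 → L0 miss [-]
  2 | R B4 → L0 miss [-]
  3 | W B1 → L1 miss [D]
  4 | R B4 → L0 hit [-]
  5 | W B5 → L1 miss wb→B1 [D]
  6 | R B2 → L0 miss [-]
  7 | W B5 → L1 hit [D]
  8 | R B1 → L1 miss wb→B5 [-]
  9 | R B3 → L1 miss [-]
  10 | W B5 → L1 miss [D]
  11 | W B0 → L0 miss [D]
  12 | R B3 → L1 miss wb→B5 [-]

WB = [1, 5, 5]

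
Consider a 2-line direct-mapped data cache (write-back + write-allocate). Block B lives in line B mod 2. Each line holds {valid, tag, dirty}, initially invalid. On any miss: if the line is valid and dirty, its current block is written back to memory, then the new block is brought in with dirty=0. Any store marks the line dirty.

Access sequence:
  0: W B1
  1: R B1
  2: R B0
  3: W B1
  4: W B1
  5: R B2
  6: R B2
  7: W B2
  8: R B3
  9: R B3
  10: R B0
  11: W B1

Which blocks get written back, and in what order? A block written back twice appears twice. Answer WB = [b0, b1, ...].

WB = [1, 2]

  0 | W B1 → L1 miss [D]
  1 | R B1 → L1 hit [D]
  2 | R B0 → L0 miss [-]
  3 | W B1 → L1 hit [D]
  4 | W B1 → L1 hit [D]
  5 | R B2 → L0 miss [-]
  6 | R B2 → L0 hit [-]
  7 | W B2 → L0 hit [D]
  8 | R B3 → L1 miss wb→B1 [-]
  9 | R B3 → L1 hit [-]
  10 | R B0 → L0 miss wb→B2 [-]
  11 | W B1 → L1 miss [D]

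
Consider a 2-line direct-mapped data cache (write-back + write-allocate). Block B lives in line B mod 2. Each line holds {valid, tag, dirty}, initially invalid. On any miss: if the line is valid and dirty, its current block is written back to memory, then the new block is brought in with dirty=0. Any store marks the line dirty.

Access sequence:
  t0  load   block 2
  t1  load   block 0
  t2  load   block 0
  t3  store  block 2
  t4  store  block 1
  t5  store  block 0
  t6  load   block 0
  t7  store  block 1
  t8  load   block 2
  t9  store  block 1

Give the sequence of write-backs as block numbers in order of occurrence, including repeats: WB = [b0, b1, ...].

WB = [2, 0]

  0 | R B2 → L0 miss [-]
  1 | R B0 → L0 miss [-]
  2 | R B0 → L0 hit [-]
  3 | W B2 → L0 miss [D]
  4 | W B1 → L1 miss [D]
  5 | W B0 → L0 miss wb→B2 [D]
  6 | R B0 → L0 hit [D]
  7 | W B1 → L1 hit [D]
  8 | R B2 → L0 miss wb→B0 [-]
  9 | W B1 → L1 hit [D]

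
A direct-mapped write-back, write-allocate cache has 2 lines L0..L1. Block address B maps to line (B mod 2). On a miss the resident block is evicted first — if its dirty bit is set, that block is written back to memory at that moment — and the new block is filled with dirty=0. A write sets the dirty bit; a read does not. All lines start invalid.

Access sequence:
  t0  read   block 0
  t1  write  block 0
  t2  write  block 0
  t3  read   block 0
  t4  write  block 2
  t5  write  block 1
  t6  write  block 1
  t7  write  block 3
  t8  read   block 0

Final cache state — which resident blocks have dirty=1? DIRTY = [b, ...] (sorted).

0: R B0 → L0 miss [-]
1: W B0 → L0 hit [D]
2: W B0 → L0 hit [D]
3: R B0 → L0 hit [D]
4: W B2 → L0 miss wb→B0 [D]
5: W B1 → L1 miss [D]
6: W B1 → L1 hit [D]
7: W B3 → L1 miss wb→B1 [D]
8: R B0 → L0 miss wb→B2 [-]

DIRTY = [3]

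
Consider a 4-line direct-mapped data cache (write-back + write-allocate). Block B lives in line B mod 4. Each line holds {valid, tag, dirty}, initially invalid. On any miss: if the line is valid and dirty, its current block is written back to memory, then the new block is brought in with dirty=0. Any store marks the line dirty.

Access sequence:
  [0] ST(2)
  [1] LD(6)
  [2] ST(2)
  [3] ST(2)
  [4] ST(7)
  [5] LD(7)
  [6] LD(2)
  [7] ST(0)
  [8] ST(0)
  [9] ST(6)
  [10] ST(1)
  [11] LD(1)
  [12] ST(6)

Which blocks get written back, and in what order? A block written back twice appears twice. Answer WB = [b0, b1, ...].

  0 | W B2 → L2 miss [D]
  1 | R B6 → L2 miss wb→B2 [-]
  2 | W B2 → L2 miss [D]
  3 | W B2 → L2 hit [D]
  4 | W B7 → L3 miss [D]
  5 | R B7 → L3 hit [D]
  6 | R B2 → L2 hit [D]
  7 | W B0 → L0 miss [D]
  8 | W B0 → L0 hit [D]
  9 | W B6 → L2 miss wb→B2 [D]
  10 | W B1 → L1 miss [D]
  11 | R B1 → L1 hit [D]
  12 | W B6 → L2 hit [D]

WB = [2, 2]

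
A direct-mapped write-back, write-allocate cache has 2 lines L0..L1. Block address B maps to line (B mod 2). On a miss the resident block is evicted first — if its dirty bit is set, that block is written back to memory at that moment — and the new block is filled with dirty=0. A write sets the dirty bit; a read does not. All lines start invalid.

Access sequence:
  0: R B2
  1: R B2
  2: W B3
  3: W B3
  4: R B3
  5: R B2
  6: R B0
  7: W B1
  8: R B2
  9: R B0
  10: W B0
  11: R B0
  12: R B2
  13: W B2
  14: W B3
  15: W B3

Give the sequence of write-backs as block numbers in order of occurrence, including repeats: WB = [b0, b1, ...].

  0 | R B2 → L0 miss [-]
  1 | R B2 → L0 hit [-]
  2 | W B3 → L1 miss [D]
  3 | W B3 → L1 hit [D]
  4 | R B3 → L1 hit [D]
  5 | R B2 → L0 hit [-]
  6 | R B0 → L0 miss [-]
  7 | W B1 → L1 miss wb→B3 [D]
  8 | R B2 → L0 miss [-]
  9 | R B0 → L0 miss [-]
  10 | W B0 → L0 hit [D]
  11 | R B0 → L0 hit [D]
  12 | R B2 → L0 miss wb→B0 [-]
  13 | W B2 → L0 hit [D]
  14 | W B3 → L1 miss wb→B1 [D]
  15 | W B3 → L1 hit [D]

WB = [3, 0, 1]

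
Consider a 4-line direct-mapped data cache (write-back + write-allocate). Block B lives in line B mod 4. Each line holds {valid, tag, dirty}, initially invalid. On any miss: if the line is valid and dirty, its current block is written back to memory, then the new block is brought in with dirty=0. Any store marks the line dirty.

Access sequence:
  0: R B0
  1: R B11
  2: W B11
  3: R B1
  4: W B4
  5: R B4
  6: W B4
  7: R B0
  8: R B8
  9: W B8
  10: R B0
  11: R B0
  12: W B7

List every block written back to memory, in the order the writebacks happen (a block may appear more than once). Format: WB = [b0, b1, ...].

WB = [4, 8, 11]

  0 | R B0 → L0 miss [-]
  1 | R B11 → L3 miss [-]
  2 | W B11 → L3 hit [D]
  3 | R B1 → L1 miss [-]
  4 | W B4 → L0 miss [D]
  5 | R B4 → L0 hit [D]
  6 | W B4 → L0 hit [D]
  7 | R B0 → L0 miss wb→B4 [-]
  8 | R B8 → L0 miss [-]
  9 | W B8 → L0 hit [D]
  10 | R B0 → L0 miss wb→B8 [-]
  11 | R B0 → L0 hit [-]
  12 | W B7 → L3 miss wb→B11 [D]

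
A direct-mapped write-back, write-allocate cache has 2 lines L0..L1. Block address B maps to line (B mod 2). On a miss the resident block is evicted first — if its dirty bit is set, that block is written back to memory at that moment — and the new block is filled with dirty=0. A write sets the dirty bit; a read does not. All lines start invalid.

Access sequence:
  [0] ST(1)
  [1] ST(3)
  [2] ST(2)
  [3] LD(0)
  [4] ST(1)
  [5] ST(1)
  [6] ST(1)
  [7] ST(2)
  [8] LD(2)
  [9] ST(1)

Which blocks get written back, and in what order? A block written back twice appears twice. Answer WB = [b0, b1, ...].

WB = [1, 2, 3]

  0 | W B1 → L1 miss [D]
  1 | W B3 → L1 miss wb→B1 [D]
  2 | W B2 → L0 miss [D]
  3 | R B0 → L0 miss wb→B2 [-]
  4 | W B1 → L1 miss wb→B3 [D]
  5 | W B1 → L1 hit [D]
  6 | W B1 → L1 hit [D]
  7 | W B2 → L0 miss [D]
  8 | R B2 → L0 hit [D]
  9 | W B1 → L1 hit [D]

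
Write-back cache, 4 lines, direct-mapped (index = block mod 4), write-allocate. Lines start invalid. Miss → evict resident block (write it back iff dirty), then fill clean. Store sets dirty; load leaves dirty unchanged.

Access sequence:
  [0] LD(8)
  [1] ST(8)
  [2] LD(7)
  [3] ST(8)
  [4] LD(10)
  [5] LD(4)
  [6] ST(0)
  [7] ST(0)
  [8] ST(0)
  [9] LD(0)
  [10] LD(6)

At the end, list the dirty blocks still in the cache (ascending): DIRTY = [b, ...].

DIRTY = [0]

  0 | R B8 → L0 miss [-]
  1 | W B8 → L0 hit [D]
  2 | R B7 → L3 miss [-]
  3 | W B8 → L0 hit [D]
  4 | R B10 → L2 miss [-]
  5 | R B4 → L0 miss wb→B8 [-]
  6 | W B0 → L0 miss [D]
  7 | W B0 → L0 hit [D]
  8 | W B0 → L0 hit [D]
  9 | R B0 → L0 hit [D]
  10 | R B6 → L2 miss [-]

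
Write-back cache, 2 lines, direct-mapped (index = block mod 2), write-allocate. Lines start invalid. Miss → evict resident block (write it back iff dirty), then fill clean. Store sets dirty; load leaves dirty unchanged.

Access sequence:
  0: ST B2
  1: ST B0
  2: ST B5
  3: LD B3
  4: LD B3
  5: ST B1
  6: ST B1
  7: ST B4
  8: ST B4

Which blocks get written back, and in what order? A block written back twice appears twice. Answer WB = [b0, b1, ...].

  0 | W B2 → L0 miss [D]
  1 | W B0 → L0 miss wb→B2 [D]
  2 | W B5 → L1 miss [D]
  3 | R B3 → L1 miss wb→B5 [-]
  4 | R B3 → L1 hit [-]
  5 | W B1 → L1 miss [D]
  6 | W B1 → L1 hit [D]
  7 | W B4 → L0 miss wb→B0 [D]
  8 | W B4 → L0 hit [D]

WB = [2, 5, 0]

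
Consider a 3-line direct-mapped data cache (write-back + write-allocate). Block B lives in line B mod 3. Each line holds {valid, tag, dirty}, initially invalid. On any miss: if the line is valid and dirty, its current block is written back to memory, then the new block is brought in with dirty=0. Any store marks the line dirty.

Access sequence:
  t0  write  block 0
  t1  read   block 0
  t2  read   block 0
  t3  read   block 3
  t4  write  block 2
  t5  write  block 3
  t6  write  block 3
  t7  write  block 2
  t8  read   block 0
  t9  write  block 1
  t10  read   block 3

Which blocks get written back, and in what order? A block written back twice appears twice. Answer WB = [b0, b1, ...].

  0 | W B0 → L0 miss [D]
  1 | R B0 → L0 hit [D]
  2 | R B0 → L0 hit [D]
  3 | R B3 → L0 miss wb→B0 [-]
  4 | W B2 → L2 miss [D]
  5 | W B3 → L0 hit [D]
  6 | W B3 → L0 hit [D]
  7 | W B2 → L2 hit [D]
  8 | R B0 → L0 miss wb→B3 [-]
  9 | W B1 → L1 miss [D]
  10 | R B3 → L0 miss [-]

WB = [0, 3]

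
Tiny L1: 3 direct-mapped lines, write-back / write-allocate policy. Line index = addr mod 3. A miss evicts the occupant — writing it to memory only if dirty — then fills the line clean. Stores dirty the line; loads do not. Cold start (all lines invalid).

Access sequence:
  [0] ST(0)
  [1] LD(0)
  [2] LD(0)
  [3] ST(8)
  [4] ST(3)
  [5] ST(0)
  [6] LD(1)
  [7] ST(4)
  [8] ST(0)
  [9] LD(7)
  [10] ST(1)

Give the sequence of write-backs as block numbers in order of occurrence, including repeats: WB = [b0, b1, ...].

WB = [0, 3, 4]

  0 | W B0 → L0 miss [D]
  1 | R B0 → L0 hit [D]
  2 | R B0 → L0 hit [D]
  3 | W B8 → L2 miss [D]
  4 | W B3 → L0 miss wb→B0 [D]
  5 | W B0 → L0 miss wb→B3 [D]
  6 | R B1 → L1 miss [-]
  7 | W B4 → L1 miss [D]
  8 | W B0 → L0 hit [D]
  9 | R B7 → L1 miss wb→B4 [-]
  10 | W B1 → L1 miss [D]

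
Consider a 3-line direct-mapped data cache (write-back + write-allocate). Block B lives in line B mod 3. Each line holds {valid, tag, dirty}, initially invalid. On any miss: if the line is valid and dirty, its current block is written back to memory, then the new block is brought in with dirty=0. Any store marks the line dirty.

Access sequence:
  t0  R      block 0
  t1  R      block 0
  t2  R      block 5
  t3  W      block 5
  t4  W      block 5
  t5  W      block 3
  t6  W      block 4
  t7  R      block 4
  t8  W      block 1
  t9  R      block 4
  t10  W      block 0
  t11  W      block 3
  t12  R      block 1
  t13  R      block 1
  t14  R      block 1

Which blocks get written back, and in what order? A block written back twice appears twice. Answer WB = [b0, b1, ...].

0: R B0 → L0 miss [-]
1: R B0 → L0 hit [-]
2: R B5 → L2 miss [-]
3: W B5 → L2 hit [D]
4: W B5 → L2 hit [D]
5: W B3 → L0 miss [D]
6: W B4 → L1 miss [D]
7: R B4 → L1 hit [D]
8: W B1 → L1 miss wb→B4 [D]
9: R B4 → L1 miss wb→B1 [-]
10: W B0 → L0 miss wb→B3 [D]
11: W B3 → L0 miss wb→B0 [D]
12: R B1 → L1 miss [-]
13: R B1 → L1 hit [-]
14: R B1 → L1 hit [-]

WB = [4, 1, 3, 0]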